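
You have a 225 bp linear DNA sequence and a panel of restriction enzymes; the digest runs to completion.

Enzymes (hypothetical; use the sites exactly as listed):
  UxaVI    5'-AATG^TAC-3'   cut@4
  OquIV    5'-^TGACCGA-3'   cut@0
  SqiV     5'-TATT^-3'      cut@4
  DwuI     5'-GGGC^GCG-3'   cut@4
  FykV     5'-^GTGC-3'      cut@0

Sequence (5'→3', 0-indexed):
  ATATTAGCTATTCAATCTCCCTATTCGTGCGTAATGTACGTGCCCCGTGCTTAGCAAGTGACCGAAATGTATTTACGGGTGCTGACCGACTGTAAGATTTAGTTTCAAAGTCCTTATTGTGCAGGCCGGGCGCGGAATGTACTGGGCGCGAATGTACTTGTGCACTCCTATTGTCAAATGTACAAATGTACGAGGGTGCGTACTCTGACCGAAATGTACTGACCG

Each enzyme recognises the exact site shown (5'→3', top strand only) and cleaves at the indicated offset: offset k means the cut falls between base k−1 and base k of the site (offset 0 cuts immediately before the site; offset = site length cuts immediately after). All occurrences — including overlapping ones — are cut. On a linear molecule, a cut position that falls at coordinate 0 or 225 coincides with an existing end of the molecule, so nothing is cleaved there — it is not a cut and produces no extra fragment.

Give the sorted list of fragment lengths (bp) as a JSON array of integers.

Site scan:
  UxaVI (AATGTAC, off=4): starts [32, 135, 150, 176, 184, 212] → cuts [36, 139, 154, 180, 188, 216]
  OquIV (TGACCGA, off=0): starts [58, 82, 205] → cuts [58, 82, 205]
  SqiV (TATT, off=4): starts [1, 8, 21, 69, 114, 168] → cuts [5, 12, 25, 73, 118, 172]
  DwuI (GGGCGCG, off=4): starts [127, 143] → cuts [131, 147]
  FykV (GTGC, off=0): starts [26, 39, 46, 78, 118, 159, 195] → cuts [26, 39, 46, 78, 118, 159, 195]

All cut coordinates (distinct, sorted): [5, 12, 25, 26, 36, 39, 46, 58, 73, 78, 82, 118, 131, 139, 147, 154, 159, 172, 180, 188, 195, 205, 216]

Fragment lengths:
  [0,5): 5 bp
  [5,12): 7 bp
  [12,25): 13 bp
  [25,26): 1 bp
  [26,36): 10 bp
  [36,39): 3 bp
  [39,46): 7 bp
  [46,58): 12 bp
  [58,73): 15 bp
  [73,78): 5 bp
  [78,82): 4 bp
  [82,118): 36 bp
  [118,131): 13 bp
  [131,139): 8 bp
  [139,147): 8 bp
  [147,154): 7 bp
  [154,159): 5 bp
  [159,172): 13 bp
  [172,180): 8 bp
  [180,188): 8 bp
  [188,195): 7 bp
  [195,205): 10 bp
  [205,216): 11 bp
  [216,225): 9 bp

[1,3,4,5,5,5,7,7,7,7,8,8,8,8,9,10,10,11,12,13,13,13,15,36]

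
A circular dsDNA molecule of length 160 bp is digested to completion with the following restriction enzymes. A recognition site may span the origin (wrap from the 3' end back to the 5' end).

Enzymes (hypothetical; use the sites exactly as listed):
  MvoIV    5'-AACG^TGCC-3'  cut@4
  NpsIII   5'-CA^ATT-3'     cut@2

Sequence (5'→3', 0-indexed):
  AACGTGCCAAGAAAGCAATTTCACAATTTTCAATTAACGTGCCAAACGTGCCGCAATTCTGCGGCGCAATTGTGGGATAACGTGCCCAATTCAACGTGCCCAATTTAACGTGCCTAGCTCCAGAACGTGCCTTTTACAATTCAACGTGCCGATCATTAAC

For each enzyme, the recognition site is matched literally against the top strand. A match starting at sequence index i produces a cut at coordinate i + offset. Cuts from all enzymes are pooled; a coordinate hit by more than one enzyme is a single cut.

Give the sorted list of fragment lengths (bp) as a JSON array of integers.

[6,6,7,7,7,8,8,8,8,9,11,13,13,14,17,18]

Per-enzyme occurrences:
  MvoIV (AACGTGCC, off=4): starts [0, 35, 44, 78, 92, 106, 123, 142] → cuts [4, 39, 48, 82, 96, 110, 127, 146]
  NpsIII (CAATT, off=2): starts [15, 23, 30, 53, 66, 86, 100, 136] → cuts [17, 25, 32, 55, 68, 88, 102, 138]

All cut coordinates (distinct, sorted): [4, 17, 25, 32, 39, 48, 55, 68, 82, 88, 96, 102, 110, 127, 138, 146]

Fragment lengths:
  4→17: 13 bp
  17→25: 8 bp
  25→32: 7 bp
  32→39: 7 bp
  39→48: 9 bp
  48→55: 7 bp
  55→68: 13 bp
  68→82: 14 bp
  82→88: 6 bp
  88→96: 8 bp
  96→102: 6 bp
  102→110: 8 bp
  110→127: 17 bp
  127→138: 11 bp
  138→146: 8 bp
  146→4 (wrap): 160-146+4 = 18 bp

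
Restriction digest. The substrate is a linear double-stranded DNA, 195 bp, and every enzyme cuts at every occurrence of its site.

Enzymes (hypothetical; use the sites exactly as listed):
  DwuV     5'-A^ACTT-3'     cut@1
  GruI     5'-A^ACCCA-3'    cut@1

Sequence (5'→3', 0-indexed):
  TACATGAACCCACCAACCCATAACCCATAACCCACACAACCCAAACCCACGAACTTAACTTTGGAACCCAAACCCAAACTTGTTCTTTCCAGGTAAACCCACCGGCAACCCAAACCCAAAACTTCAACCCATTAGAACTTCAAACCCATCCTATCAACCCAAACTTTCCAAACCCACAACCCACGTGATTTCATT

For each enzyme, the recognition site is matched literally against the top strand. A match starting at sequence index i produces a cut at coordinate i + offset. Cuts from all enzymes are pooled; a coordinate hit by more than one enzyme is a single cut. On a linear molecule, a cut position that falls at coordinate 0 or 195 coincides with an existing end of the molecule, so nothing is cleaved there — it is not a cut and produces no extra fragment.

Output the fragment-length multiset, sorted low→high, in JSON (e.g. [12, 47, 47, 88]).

Per-enzyme occurrences:
  DwuV AACTT/1: at [51, 56, 76, 119, 135, 161] ⇒ [52, 57, 77, 120, 136, 162]
  GruI AACCCA/1: at [6, 14, 21, 28, 37, 43, 64, 70, 95, 106, 112, 125, 142, 155, 170, 177] ⇒ [7, 15, 22, 29, 38, 44, 65, 71, 96, 107, 113, 126, 143, 156, 171, 178]

All cut coordinates (distinct, sorted): [7, 15, 22, 29, 38, 44, 52, 57, 65, 71, 77, 96, 107, 113, 120, 126, 136, 143, 156, 162, 171, 178]

Fragments:
  [0,7): 7 bp
  [7,15): 8 bp
  [15,22): 7 bp
  [22,29): 7 bp
  [29,38): 9 bp
  [38,44): 6 bp
  [44,52): 8 bp
  [52,57): 5 bp
  [57,65): 8 bp
  [65,71): 6 bp
  [71,77): 6 bp
  [77,96): 19 bp
  [96,107): 11 bp
  [107,113): 6 bp
  [113,120): 7 bp
  [120,126): 6 bp
  [126,136): 10 bp
  [136,143): 7 bp
  [143,156): 13 bp
  [156,162): 6 bp
  [162,171): 9 bp
  [171,178): 7 bp
  [178,195): 17 bp

[5,6,6,6,6,6,6,7,7,7,7,7,7,8,8,8,9,9,10,11,13,17,19]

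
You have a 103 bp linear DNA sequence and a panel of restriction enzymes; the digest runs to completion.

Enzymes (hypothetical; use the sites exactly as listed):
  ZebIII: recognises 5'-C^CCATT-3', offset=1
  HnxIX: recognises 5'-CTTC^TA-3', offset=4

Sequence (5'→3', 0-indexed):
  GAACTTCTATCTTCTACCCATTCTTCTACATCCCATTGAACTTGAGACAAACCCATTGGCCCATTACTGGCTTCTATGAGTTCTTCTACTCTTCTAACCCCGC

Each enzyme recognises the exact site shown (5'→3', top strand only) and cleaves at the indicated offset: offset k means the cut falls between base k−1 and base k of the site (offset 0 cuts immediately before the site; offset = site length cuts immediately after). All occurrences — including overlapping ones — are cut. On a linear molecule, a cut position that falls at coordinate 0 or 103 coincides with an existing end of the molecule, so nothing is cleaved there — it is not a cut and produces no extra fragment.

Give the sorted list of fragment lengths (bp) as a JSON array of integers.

Site scan:
  ZebIII (CCCATT, off=1): starts [16, 31, 51, 59] → cuts [17, 32, 52, 60]
  HnxIX (CTTCTA, off=4): starts [3, 10, 22, 70, 82, 90] → cuts [7, 14, 26, 74, 86, 94]

Pooled cuts: [7, 14, 17, 26, 32, 52, 60, 74, 86, 94]

Fragment lengths:
  [0,7): 7 bp
  [7,14): 7 bp
  [14,17): 3 bp
  [17,26): 9 bp
  [26,32): 6 bp
  [32,52): 20 bp
  [52,60): 8 bp
  [60,74): 14 bp
  [74,86): 12 bp
  [86,94): 8 bp
  [94,103): 9 bp

[3,6,7,7,8,8,9,9,12,14,20]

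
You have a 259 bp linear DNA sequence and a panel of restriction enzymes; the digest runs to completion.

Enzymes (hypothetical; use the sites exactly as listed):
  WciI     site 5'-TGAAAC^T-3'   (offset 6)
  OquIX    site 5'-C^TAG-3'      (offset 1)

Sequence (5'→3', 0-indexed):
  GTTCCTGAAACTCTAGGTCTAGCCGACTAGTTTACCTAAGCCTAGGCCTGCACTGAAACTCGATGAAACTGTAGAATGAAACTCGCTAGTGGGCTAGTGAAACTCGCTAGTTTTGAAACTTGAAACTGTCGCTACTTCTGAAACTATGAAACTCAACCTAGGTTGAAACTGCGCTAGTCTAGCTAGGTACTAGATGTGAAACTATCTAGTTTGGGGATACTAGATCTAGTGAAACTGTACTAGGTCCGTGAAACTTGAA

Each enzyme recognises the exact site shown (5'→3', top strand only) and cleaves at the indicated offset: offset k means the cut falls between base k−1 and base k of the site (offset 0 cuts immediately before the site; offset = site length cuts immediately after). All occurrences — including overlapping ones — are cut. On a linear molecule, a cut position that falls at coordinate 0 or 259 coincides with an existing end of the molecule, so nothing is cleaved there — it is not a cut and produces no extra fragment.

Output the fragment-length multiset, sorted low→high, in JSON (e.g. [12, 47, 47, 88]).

[2,4,4,4,4,5,5,5,5,6,6,6,7,7,8,8,8,9,9,10,11,11,12,12,13,14,14,15,17,18]

Site scan:
  WciI (TGAAACT, off=6): starts [5, 53, 63, 76, 97, 113, 120, 138, 146, 163, 196, 229, 248] → cuts [11, 59, 69, 82, 103, 119, 126, 144, 152, 169, 202, 235, 254]
  OquIX (CTAG, off=1): starts [12, 18, 26, 41, 85, 93, 106, 157, 173, 178, 182, 189, 205, 219, 225, 239] → cuts [13, 19, 27, 42, 86, 94, 107, 158, 174, 179, 183, 190, 206, 220, 226, 240]

Pooled cuts: [11, 13, 19, 27, 42, 59, 69, 82, 86, 94, 103, 107, 119, 126, 144, 152, 158, 169, 174, 179, 183, 190, 202, 206, 220, 226, 235, 240, 254]

Fragments:
  [0,11): 11 bp
  [11,13): 2 bp
  [13,19): 6 bp
  [19,27): 8 bp
  [27,42): 15 bp
  [42,59): 17 bp
  [59,69): 10 bp
  [69,82): 13 bp
  [82,86): 4 bp
  [86,94): 8 bp
  [94,103): 9 bp
  [103,107): 4 bp
  [107,119): 12 bp
  [119,126): 7 bp
  [126,144): 18 bp
  [144,152): 8 bp
  [152,158): 6 bp
  [158,169): 11 bp
  [169,174): 5 bp
  [174,179): 5 bp
  [179,183): 4 bp
  [183,190): 7 bp
  [190,202): 12 bp
  [202,206): 4 bp
  [206,220): 14 bp
  [220,226): 6 bp
  [226,235): 9 bp
  [235,240): 5 bp
  [240,254): 14 bp
  [254,259): 5 bp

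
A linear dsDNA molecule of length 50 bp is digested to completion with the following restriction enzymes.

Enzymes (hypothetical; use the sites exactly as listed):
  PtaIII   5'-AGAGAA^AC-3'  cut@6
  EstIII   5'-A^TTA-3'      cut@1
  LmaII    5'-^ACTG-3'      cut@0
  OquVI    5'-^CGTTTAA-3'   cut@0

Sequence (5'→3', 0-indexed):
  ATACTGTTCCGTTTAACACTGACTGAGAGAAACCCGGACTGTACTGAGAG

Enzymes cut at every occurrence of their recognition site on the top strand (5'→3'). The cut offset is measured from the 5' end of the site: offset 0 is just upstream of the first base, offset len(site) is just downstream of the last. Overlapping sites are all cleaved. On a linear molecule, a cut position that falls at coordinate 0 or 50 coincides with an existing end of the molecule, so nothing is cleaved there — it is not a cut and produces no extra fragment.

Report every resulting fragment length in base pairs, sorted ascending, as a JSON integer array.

[2,4,5,6,7,8,8,10]

Per-enzyme occurrences:
  PtaIII (AGAGAAAC, off=6): starts [25] → cuts [31]
  EstIII (ATTA, off=1): no sites
  LmaII (ACTG, off=0): starts [2, 17, 21, 37, 42] → cuts [2, 17, 21, 37, 42]
  OquVI (CGTTTAA, off=0): starts [9] → cuts [9]

Pooled cuts: [2, 9, 17, 21, 31, 37, 42]

Fragments:
  [0,2): 2 bp
  [2,9): 7 bp
  [9,17): 8 bp
  [17,21): 4 bp
  [21,31): 10 bp
  [31,37): 6 bp
  [37,42): 5 bp
  [42,50): 8 bp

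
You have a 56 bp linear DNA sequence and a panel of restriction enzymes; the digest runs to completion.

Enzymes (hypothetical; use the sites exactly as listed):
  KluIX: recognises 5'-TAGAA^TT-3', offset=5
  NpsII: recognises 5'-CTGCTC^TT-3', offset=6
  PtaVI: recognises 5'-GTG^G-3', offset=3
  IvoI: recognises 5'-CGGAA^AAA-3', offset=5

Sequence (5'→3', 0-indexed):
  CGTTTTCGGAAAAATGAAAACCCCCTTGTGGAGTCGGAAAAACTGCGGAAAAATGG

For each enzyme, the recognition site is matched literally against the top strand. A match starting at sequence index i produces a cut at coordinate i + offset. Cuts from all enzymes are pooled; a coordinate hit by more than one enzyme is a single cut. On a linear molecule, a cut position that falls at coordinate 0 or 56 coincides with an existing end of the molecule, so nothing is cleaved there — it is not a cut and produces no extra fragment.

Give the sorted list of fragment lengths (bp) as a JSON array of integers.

Site scan:
  KluIX (TAGAATT, off=5): no sites
  NpsII (CTGCTCTT, off=6): no sites
  PtaVI (GTGG, off=3): starts [27] → cuts [30]
  IvoI (CGGAAAAA, off=5): starts [6, 34, 45] → cuts [11, 39, 50]

Pooled cuts: [11, 30, 39, 50]

Fragments:
  [0,11): 11 bp
  [11,30): 19 bp
  [30,39): 9 bp
  [39,50): 11 bp
  [50,56): 6 bp

[6,9,11,11,19]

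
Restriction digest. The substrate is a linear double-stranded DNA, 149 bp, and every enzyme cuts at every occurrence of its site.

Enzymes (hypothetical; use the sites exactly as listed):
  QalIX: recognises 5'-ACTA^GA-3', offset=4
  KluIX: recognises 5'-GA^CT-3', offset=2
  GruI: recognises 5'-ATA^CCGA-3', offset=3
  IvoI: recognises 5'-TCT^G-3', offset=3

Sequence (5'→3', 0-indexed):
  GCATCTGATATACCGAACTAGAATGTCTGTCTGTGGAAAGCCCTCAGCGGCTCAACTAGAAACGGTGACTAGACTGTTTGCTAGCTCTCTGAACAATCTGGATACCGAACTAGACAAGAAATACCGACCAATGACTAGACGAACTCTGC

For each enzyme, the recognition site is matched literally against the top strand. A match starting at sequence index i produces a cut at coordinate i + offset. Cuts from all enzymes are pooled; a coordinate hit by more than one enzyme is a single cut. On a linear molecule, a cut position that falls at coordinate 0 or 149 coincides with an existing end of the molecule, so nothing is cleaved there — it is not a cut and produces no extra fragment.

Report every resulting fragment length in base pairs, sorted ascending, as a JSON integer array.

[2,2,3,3,4,5,6,6,8,8,8,9,10,10,11,11,17,26]

Per-enzyme occurrences:
  QalIX (ACTAGA, off=4): starts [16, 54, 67, 108, 133] → cuts [20, 58, 71, 112, 137]
  KluIX (GACT, off=2): starts [66, 71, 132] → cuts [68, 73, 134]
  GruI (ATACCGA, off=3): starts [9, 101, 120] → cuts [12, 104, 123]
  IvoI (TCTG, off=3): starts [3, 25, 29, 87, 96, 144] → cuts [6, 28, 32, 90, 99, 147]

All cut coordinates (distinct, sorted): [6, 12, 20, 28, 32, 58, 68, 71, 73, 90, 99, 104, 112, 123, 134, 137, 147]

Fragments:
  [0,6): 6 bp
  [6,12): 6 bp
  [12,20): 8 bp
  [20,28): 8 bp
  [28,32): 4 bp
  [32,58): 26 bp
  [58,68): 10 bp
  [68,71): 3 bp
  [71,73): 2 bp
  [73,90): 17 bp
  [90,99): 9 bp
  [99,104): 5 bp
  [104,112): 8 bp
  [112,123): 11 bp
  [123,134): 11 bp
  [134,137): 3 bp
  [137,147): 10 bp
  [147,149): 2 bp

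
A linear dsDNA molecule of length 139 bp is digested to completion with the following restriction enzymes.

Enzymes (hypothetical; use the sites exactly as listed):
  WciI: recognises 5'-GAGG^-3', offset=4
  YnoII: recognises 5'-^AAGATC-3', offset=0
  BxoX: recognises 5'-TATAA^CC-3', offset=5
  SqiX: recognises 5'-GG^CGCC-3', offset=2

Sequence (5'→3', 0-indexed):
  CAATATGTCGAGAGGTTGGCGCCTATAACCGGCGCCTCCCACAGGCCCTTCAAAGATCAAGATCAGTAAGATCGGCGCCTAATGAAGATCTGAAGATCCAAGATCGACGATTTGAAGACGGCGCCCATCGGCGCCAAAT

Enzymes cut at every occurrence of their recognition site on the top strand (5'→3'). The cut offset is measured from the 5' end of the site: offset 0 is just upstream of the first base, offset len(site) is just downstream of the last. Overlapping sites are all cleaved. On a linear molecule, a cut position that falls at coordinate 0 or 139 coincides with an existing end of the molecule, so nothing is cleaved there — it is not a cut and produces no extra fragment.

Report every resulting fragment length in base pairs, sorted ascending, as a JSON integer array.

[4,4,6,7,8,8,8,9,9,9,10,15,20,22]

Site scan:
  WciI GAGG/4: at [11] ⇒ [15]
  YnoII AAGATC/0: at [52, 58, 67, 84, 92, 99] ⇒ [52, 58, 67, 84, 92, 99]
  BxoX TATAACC/5: at [23] ⇒ [28]
  SqiX GGCGCC/2: at [17, 30, 73, 119, 129] ⇒ [19, 32, 75, 121, 131]

All cut coordinates (distinct, sorted): [15, 19, 28, 32, 52, 58, 67, 75, 84, 92, 99, 121, 131]

Fragment lengths:
  [0,15): 15 bp
  [15,19): 4 bp
  [19,28): 9 bp
  [28,32): 4 bp
  [32,52): 20 bp
  [52,58): 6 bp
  [58,67): 9 bp
  [67,75): 8 bp
  [75,84): 9 bp
  [84,92): 8 bp
  [92,99): 7 bp
  [99,121): 22 bp
  [121,131): 10 bp
  [131,139): 8 bp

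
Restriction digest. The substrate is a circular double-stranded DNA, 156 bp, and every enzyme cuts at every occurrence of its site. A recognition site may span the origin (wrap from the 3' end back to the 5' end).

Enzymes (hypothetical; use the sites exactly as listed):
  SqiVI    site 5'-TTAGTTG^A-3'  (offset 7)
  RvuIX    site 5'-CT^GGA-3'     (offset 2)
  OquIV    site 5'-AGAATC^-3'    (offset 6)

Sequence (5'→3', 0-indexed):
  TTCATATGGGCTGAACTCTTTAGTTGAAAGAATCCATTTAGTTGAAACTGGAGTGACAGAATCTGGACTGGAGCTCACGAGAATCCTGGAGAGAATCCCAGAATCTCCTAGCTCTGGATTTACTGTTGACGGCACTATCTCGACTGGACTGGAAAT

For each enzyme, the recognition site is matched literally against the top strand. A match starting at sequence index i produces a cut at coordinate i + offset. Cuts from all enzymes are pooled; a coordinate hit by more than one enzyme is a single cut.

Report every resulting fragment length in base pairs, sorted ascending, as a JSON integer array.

Scan for sites:
  SqiVI (TTAGTTGA, off=7): starts [19, 37] → cuts [26, 44]
  RvuIX (CTGGA, off=2): starts [47, 62, 67, 85, 113, 143, 148] → cuts [49, 64, 69, 87, 115, 145, 150]
  OquIV (AGAATC, off=6): starts [28, 57, 79, 91, 99] → cuts [34, 63, 85, 97, 105]

All cut coordinates (distinct, sorted): [26, 34, 44, 49, 63, 64, 69, 85, 87, 97, 105, 115, 145, 150]

Fragment lengths:
  26→34: 8 bp
  34→44: 10 bp
  44→49: 5 bp
  49→63: 14 bp
  63→64: 1 bp
  64→69: 5 bp
  69→85: 16 bp
  85→87: 2 bp
  87→97: 10 bp
  97→105: 8 bp
  105→115: 10 bp
  115→145: 30 bp
  145→150: 5 bp
  150→26 (wrap): 156-150+26 = 32 bp

[1,2,5,5,5,8,8,10,10,10,14,16,30,32]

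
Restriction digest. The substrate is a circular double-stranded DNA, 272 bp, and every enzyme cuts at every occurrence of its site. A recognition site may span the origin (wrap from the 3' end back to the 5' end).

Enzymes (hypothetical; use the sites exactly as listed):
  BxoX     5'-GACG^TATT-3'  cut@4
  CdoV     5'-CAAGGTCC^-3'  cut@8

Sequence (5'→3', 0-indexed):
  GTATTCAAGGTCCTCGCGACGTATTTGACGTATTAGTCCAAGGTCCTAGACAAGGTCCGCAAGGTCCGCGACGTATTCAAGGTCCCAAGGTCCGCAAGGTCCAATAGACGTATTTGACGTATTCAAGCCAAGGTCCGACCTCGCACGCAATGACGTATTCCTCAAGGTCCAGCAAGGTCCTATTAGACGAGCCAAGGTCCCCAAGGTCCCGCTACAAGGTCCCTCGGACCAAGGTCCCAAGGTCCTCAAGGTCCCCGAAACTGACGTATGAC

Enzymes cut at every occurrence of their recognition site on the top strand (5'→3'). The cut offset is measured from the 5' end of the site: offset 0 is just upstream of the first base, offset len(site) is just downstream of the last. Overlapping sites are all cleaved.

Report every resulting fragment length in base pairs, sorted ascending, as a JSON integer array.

[6,8,8,8,8,9,9,9,9,9,9,10,12,12,12,13,15,15,16,17,19,19,20]

Site scan:
  BxoX (GACGTATT, off=4): starts [17, 26, 69, 106, 115, 151, 269] → cuts [1, 21, 30, 73, 110, 119, 155]
  CdoV (CAAGGTCC, off=8): starts [5, 38, 50, 59, 77, 85, 94, 128, 162, 172, 192, 201, 214, 229, 237, 246] → cuts [13, 46, 58, 67, 85, 93, 102, 136, 170, 180, 200, 209, 222, 237, 245, 254]

Pooled cuts: [1, 13, 21, 30, 46, 58, 67, 73, 85, 93, 102, 110, 119, 136, 155, 170, 180, 200, 209, 222, 237, 245, 254]

Fragment lengths:
  1→13: 12 bp
  13→21: 8 bp
  21→30: 9 bp
  30→46: 16 bp
  46→58: 12 bp
  58→67: 9 bp
  67→73: 6 bp
  73→85: 12 bp
  85→93: 8 bp
  93→102: 9 bp
  102→110: 8 bp
  110→119: 9 bp
  119→136: 17 bp
  136→155: 19 bp
  155→170: 15 bp
  170→180: 10 bp
  180→200: 20 bp
  200→209: 9 bp
  209→222: 13 bp
  222→237: 15 bp
  237→245: 8 bp
  245→254: 9 bp
  254→1 (wrap): 272-254+1 = 19 bp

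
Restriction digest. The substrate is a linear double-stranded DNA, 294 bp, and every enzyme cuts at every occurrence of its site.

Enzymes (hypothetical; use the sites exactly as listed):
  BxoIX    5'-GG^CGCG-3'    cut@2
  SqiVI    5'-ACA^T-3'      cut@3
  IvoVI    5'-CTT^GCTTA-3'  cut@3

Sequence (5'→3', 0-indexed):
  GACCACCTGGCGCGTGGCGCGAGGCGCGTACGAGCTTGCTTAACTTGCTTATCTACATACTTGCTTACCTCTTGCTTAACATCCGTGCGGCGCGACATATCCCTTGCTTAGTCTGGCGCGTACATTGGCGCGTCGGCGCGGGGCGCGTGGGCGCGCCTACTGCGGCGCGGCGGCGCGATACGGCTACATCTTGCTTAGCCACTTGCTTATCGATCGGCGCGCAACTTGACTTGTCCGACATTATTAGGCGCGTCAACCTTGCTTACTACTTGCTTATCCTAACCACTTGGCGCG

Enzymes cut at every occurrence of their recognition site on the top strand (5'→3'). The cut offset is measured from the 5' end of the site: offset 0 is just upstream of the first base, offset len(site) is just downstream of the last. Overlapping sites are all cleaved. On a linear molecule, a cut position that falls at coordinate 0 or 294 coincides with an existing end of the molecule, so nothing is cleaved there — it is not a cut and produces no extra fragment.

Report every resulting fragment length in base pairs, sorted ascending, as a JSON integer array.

[4,4,4,5,7,7,7,7,8,8,8,8,8,8,8,9,9,10,11,11,11,11,12,12,13,13,14,15,19,23]

Site scan:
  BxoIX GGCGCG/2: at [8, 15, 22, 88, 114, 126, 134, 141, 149, 163, 171, 215, 246, 288] ⇒ [10, 17, 24, 90, 116, 128, 136, 143, 151, 165, 173, 217, 248, 290]
  SqiVI ACAT/3: at [54, 78, 94, 121, 185, 237] ⇒ [57, 81, 97, 124, 188, 240]
  IvoVI CTTGCTTA/3: at [34, 43, 59, 70, 102, 189, 201, 257, 268] ⇒ [37, 46, 62, 73, 105, 192, 204, 260, 271]

All cut coordinates (distinct, sorted): [10, 17, 24, 37, 46, 57, 62, 73, 81, 90, 97, 105, 116, 124, 128, 136, 143, 151, 165, 173, 188, 192, 204, 217, 240, 248, 260, 271, 290]

Fragment lengths:
  [0,10): 10 bp
  [10,17): 7 bp
  [17,24): 7 bp
  [24,37): 13 bp
  [37,46): 9 bp
  [46,57): 11 bp
  [57,62): 5 bp
  [62,73): 11 bp
  [73,81): 8 bp
  [81,90): 9 bp
  [90,97): 7 bp
  [97,105): 8 bp
  [105,116): 11 bp
  [116,124): 8 bp
  [124,128): 4 bp
  [128,136): 8 bp
  [136,143): 7 bp
  [143,151): 8 bp
  [151,165): 14 bp
  [165,173): 8 bp
  [173,188): 15 bp
  [188,192): 4 bp
  [192,204): 12 bp
  [204,217): 13 bp
  [217,240): 23 bp
  [240,248): 8 bp
  [248,260): 12 bp
  [260,271): 11 bp
  [271,290): 19 bp
  [290,294): 4 bp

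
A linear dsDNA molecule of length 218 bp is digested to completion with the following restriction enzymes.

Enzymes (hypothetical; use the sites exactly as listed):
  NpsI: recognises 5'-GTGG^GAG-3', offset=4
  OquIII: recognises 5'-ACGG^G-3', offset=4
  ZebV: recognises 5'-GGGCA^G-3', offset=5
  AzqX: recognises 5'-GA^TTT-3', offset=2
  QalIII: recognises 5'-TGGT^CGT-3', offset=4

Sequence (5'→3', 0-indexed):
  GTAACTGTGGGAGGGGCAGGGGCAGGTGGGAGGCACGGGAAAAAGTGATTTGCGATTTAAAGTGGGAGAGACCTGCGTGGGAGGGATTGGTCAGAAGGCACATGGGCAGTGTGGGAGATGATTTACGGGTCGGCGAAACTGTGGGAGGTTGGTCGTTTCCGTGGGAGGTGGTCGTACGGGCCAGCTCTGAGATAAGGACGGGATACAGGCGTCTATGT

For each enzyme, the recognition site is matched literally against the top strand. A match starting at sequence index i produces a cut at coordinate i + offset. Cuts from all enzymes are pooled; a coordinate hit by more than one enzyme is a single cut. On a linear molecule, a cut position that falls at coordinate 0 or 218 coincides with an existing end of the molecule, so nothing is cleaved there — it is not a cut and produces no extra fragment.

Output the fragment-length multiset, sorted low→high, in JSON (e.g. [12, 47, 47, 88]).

Per-enzyme occurrences:
  NpsI GTGGGAG/4: at [6, 25, 61, 76, 110, 140, 160] ⇒ [10, 29, 65, 80, 114, 144, 164]
  OquIII ACGGG/4: at [34, 124, 175, 197] ⇒ [38, 128, 179, 201]
  ZebV GGGCAG/5: at [13, 19, 103] ⇒ [18, 24, 108]
  AzqX GATTT/2: at [46, 53, 119] ⇒ [48, 55, 121]
  QalIII TGGTCGT/4: at [149, 168] ⇒ [153, 172]

All cut coordinates (distinct, sorted): [10, 18, 24, 29, 38, 48, 55, 65, 80, 108, 114, 121, 128, 144, 153, 164, 172, 179, 201]

Fragment lengths:
  [0,10): 10 bp
  [10,18): 8 bp
  [18,24): 6 bp
  [24,29): 5 bp
  [29,38): 9 bp
  [38,48): 10 bp
  [48,55): 7 bp
  [55,65): 10 bp
  [65,80): 15 bp
  [80,108): 28 bp
  [108,114): 6 bp
  [114,121): 7 bp
  [121,128): 7 bp
  [128,144): 16 bp
  [144,153): 9 bp
  [153,164): 11 bp
  [164,172): 8 bp
  [172,179): 7 bp
  [179,201): 22 bp
  [201,218): 17 bp

[5,6,6,7,7,7,7,8,8,9,9,10,10,10,11,15,16,17,22,28]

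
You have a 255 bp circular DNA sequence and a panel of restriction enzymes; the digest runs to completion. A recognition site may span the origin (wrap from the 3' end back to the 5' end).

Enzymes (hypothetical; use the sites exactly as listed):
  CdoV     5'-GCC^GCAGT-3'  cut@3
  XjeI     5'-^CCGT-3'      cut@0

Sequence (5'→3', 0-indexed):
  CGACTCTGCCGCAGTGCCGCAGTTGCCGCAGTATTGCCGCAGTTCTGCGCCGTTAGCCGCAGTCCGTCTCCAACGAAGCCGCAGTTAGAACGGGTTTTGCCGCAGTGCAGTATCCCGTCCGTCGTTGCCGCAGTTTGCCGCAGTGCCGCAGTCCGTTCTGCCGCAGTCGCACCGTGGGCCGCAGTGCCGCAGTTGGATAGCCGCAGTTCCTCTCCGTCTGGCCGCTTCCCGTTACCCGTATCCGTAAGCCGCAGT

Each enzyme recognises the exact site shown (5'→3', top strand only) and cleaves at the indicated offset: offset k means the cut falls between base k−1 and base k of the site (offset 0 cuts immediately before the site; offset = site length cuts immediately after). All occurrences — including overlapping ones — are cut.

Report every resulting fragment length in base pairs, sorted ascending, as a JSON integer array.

Per-enzyme occurrences:
  CdoV GCCGCAGT/3: at [7, 15, 24, 35, 55, 77, 98, 126, 136, 144, 159, 177, 185, 199, 247] ⇒ [10, 18, 27, 38, 58, 80, 101, 129, 139, 147, 162, 180, 188, 202, 250]
  XjeI CCGT/0: at [49, 63, 114, 118, 152, 171, 213, 228, 235, 241] ⇒ [49, 63, 114, 118, 152, 171, 213, 228, 235, 241]

All cut coordinates (distinct, sorted): [10, 18, 27, 38, 49, 58, 63, 80, 101, 114, 118, 129, 139, 147, 152, 162, 171, 180, 188, 202, 213, 228, 235, 241, 250]

Fragments:
  10→18: 8 bp
  18→27: 9 bp
  27→38: 11 bp
  38→49: 11 bp
  49→58: 9 bp
  58→63: 5 bp
  63→80: 17 bp
  80→101: 21 bp
  101→114: 13 bp
  114→118: 4 bp
  118→129: 11 bp
  129→139: 10 bp
  139→147: 8 bp
  147→152: 5 bp
  152→162: 10 bp
  162→171: 9 bp
  171→180: 9 bp
  180→188: 8 bp
  188→202: 14 bp
  202→213: 11 bp
  213→228: 15 bp
  228→235: 7 bp
  235→241: 6 bp
  241→250: 9 bp
  250→10 (wrap): 255-250+10 = 15 bp

[4,5,5,6,7,8,8,8,9,9,9,9,9,10,10,11,11,11,11,13,14,15,15,17,21]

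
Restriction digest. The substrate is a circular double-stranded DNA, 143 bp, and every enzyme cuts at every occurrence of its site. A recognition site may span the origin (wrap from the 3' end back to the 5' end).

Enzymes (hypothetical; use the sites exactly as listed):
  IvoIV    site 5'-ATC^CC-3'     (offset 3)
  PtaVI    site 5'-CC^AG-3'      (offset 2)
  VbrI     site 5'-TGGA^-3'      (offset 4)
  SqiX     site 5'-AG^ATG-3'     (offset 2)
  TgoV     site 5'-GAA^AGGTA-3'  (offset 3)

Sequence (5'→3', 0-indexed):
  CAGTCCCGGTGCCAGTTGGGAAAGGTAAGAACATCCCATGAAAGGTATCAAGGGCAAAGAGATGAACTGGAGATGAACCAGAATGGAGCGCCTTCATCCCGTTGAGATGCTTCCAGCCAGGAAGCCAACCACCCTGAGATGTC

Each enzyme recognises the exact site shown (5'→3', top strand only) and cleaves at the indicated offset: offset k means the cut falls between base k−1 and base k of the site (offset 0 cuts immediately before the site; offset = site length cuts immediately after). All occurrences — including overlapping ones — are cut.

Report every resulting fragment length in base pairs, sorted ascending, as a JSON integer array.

Scan for sites:
  IvoIV (ATCCC, off=3): starts [32, 95] → cuts [35, 98]
  PtaVI (CCAG, off=2): starts [11, 77, 112, 116, 142] → cuts [1, 13, 79, 114, 118]
  VbrI (TGGA, off=4): starts [67, 83] → cuts [71, 87]
  SqiX (AGATG, off=2): starts [59, 70, 104, 136] → cuts [61, 72, 106, 138]
  TgoV (GAAAGGTA, off=3): starts [19, 39] → cuts [22, 42]

Pooled cuts: [1, 13, 22, 35, 42, 61, 71, 72, 79, 87, 98, 106, 114, 118, 138]

Fragment lengths:
  1→13: 12 bp
  13→22: 9 bp
  22→35: 13 bp
  35→42: 7 bp
  42→61: 19 bp
  61→71: 10 bp
  71→72: 1 bp
  72→79: 7 bp
  79→87: 8 bp
  87→98: 11 bp
  98→106: 8 bp
  106→114: 8 bp
  114→118: 4 bp
  118→138: 20 bp
  138→1 (wrap): 143-138+1 = 6 bp

[1,4,6,7,7,8,8,8,9,10,11,12,13,19,20]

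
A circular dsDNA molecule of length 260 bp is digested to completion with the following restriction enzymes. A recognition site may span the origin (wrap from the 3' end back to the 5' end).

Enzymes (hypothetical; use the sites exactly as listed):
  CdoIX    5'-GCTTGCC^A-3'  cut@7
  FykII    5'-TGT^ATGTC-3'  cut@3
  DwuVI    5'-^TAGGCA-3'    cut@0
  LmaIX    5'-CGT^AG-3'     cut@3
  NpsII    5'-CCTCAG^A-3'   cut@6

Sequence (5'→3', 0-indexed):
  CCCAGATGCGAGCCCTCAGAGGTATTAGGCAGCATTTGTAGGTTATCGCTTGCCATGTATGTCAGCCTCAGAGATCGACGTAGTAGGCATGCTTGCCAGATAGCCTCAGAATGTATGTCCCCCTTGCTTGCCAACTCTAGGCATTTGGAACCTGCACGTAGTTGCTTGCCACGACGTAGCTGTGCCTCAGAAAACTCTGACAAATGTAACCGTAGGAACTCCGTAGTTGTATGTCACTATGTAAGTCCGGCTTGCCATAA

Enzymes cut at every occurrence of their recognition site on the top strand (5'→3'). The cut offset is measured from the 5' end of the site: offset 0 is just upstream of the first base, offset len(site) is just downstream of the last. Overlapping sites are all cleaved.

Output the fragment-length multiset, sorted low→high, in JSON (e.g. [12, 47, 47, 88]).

Per-enzyme occurrences:
  CdoIX GCTTGCCA/7: at [47, 90, 125, 163, 249] ⇒ [54, 97, 132, 170, 256]
  FykII TGTATGTC/3: at [55, 111, 227] ⇒ [58, 114, 230]
  DwuVI TAGGCA/0: at [25, 83, 137] ⇒ [25, 83, 137]
  LmaIX CGTAG/3: at [78, 156, 174, 210, 221] ⇒ [81, 159, 177, 213, 224]
  NpsII CCTCAGA/6: at [13, 65, 103, 184] ⇒ [19, 71, 109, 190]

Pooled cuts: [19, 25, 54, 58, 71, 81, 83, 97, 109, 114, 132, 137, 159, 170, 177, 190, 213, 224, 230, 256]

Fragments:
  19→25: 6 bp
  25→54: 29 bp
  54→58: 4 bp
  58→71: 13 bp
  71→81: 10 bp
  81→83: 2 bp
  83→97: 14 bp
  97→109: 12 bp
  109→114: 5 bp
  114→132: 18 bp
  132→137: 5 bp
  137→159: 22 bp
  159→170: 11 bp
  170→177: 7 bp
  177→190: 13 bp
  190→213: 23 bp
  213→224: 11 bp
  224→230: 6 bp
  230→256: 26 bp
  256→19 (wrap): 260-256+19 = 23 bp

[2,4,5,5,6,6,7,10,11,11,12,13,13,14,18,22,23,23,26,29]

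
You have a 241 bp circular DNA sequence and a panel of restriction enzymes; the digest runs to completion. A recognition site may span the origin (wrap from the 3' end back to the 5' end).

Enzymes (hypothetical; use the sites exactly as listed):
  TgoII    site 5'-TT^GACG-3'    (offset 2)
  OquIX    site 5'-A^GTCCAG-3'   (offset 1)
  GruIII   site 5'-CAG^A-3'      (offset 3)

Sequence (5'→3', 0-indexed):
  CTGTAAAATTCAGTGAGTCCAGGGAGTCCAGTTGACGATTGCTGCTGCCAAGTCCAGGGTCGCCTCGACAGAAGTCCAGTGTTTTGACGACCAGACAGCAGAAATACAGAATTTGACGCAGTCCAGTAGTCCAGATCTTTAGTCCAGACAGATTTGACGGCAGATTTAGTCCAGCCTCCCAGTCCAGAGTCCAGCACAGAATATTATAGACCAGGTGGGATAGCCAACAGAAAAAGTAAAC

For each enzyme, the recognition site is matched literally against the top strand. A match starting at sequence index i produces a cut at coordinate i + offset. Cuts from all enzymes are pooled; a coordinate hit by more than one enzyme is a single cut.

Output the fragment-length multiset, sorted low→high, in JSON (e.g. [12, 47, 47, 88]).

[1,2,4,4,5,5,6,6,6,6,7,7,8,8,8,8,9,9,11,12,13,18,20,27,31]

Site scan:
  TgoII TTGACG/2: at [31, 83, 112, 153] ⇒ [33, 85, 114, 155]
  OquIX AGTCCAG/1: at [15, 24, 50, 72, 119, 127, 140, 167, 180, 187] ⇒ [16, 25, 51, 73, 120, 128, 141, 168, 181, 188]
  GruIII CAGA/3: at [68, 91, 98, 106, 131, 144, 148, 160, 184, 196, 227] ⇒ [71, 94, 101, 109, 134, 147, 151, 163, 187, 199, 230]

Pooled cuts: [16, 25, 33, 51, 71, 73, 85, 94, 101, 109, 114, 120, 128, 134, 141, 147, 151, 155, 163, 168, 181, 187, 188, 199, 230]

Fragments:
  16→25: 9 bp
  25→33: 8 bp
  33→51: 18 bp
  51→71: 20 bp
  71→73: 2 bp
  73→85: 12 bp
  85→94: 9 bp
  94→101: 7 bp
  101→109: 8 bp
  109→114: 5 bp
  114→120: 6 bp
  120→128: 8 bp
  128→134: 6 bp
  134→141: 7 bp
  141→147: 6 bp
  147→151: 4 bp
  151→155: 4 bp
  155→163: 8 bp
  163→168: 5 bp
  168→181: 13 bp
  181→187: 6 bp
  187→188: 1 bp
  188→199: 11 bp
  199→230: 31 bp
  230→16 (wrap): 241-230+16 = 27 bp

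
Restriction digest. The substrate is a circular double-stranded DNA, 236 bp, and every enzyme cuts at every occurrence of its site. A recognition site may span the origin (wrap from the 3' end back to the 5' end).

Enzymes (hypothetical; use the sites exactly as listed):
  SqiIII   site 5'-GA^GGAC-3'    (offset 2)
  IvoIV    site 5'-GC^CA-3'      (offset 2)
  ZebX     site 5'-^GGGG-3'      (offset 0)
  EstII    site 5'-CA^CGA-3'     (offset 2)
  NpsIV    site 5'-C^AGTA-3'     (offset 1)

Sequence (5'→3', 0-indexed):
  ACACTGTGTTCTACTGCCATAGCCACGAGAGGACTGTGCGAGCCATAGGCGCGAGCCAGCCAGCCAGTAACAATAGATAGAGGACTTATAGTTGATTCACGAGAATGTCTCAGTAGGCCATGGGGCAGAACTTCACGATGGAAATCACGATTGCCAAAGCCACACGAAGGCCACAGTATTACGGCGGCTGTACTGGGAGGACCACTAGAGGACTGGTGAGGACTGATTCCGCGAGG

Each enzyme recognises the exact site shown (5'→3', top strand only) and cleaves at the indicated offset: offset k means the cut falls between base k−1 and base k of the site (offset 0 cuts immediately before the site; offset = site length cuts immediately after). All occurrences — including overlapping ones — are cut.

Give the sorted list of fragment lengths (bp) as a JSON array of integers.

[1,2,3,3,4,4,4,5,6,6,7,7,7,10,11,12,12,13,13,14,15,16,18,19,24]

Per-enzyme occurrences:
  SqiIII GAGGAC/2: at [28, 79, 196, 207, 217, 232] ⇒ [30, 81, 198, 209, 219, 234]
  IvoIV GCCA/2: at [15, 21, 41, 54, 58, 62, 116, 152, 158, 169] ⇒ [17, 23, 43, 56, 60, 64, 118, 154, 160, 171]
  ZebX GGGG/0: at [121] ⇒ [121]
  EstII CACGA/2: at [23, 97, 133, 145, 162] ⇒ [25, 99, 135, 147, 164]
  NpsIV CAGTA/1: at [64, 110, 173] ⇒ [65, 111, 174]

All cut coordinates (distinct, sorted): [17, 23, 25, 30, 43, 56, 60, 64, 65, 81, 99, 111, 118, 121, 135, 147, 154, 160, 164, 171, 174, 198, 209, 219, 234]

Fragments:
  17→23: 6 bp
  23→25: 2 bp
  25→30: 5 bp
  30→43: 13 bp
  43→56: 13 bp
  56→60: 4 bp
  60→64: 4 bp
  64→65: 1 bp
  65→81: 16 bp
  81→99: 18 bp
  99→111: 12 bp
  111→118: 7 bp
  118→121: 3 bp
  121→135: 14 bp
  135→147: 12 bp
  147→154: 7 bp
  154→160: 6 bp
  160→164: 4 bp
  164→171: 7 bp
  171→174: 3 bp
  174→198: 24 bp
  198→209: 11 bp
  209→219: 10 bp
  219→234: 15 bp
  234→17 (wrap): 236-234+17 = 19 bp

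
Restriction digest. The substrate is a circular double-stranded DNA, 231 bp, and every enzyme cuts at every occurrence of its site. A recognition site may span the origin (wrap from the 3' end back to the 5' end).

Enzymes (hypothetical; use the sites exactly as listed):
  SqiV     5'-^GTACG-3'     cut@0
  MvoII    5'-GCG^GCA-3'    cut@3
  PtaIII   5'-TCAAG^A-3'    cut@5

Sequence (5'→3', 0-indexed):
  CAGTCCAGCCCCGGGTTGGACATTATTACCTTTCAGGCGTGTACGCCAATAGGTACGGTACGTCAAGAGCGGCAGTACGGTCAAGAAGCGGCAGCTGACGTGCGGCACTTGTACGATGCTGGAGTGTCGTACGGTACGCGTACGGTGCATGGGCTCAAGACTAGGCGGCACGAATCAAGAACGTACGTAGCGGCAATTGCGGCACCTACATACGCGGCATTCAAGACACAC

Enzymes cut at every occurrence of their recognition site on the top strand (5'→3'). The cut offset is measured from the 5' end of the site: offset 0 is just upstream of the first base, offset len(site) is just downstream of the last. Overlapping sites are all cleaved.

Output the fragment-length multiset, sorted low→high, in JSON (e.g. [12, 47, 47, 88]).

[3,3,4,5,5,5,6,6,8,9,9,10,10,11,12,12,14,15,18,20,46]

Scan for sites:
  SqiV GTACG/0: at [40, 52, 57, 74, 110, 128, 133, 139, 182] ⇒ [40, 52, 57, 74, 110, 128, 133, 139, 182]
  MvoII GCGGCA/3: at [68, 87, 101, 164, 189, 198, 213] ⇒ [71, 90, 104, 167, 192, 201, 216]
  PtaIII TCAAGA/5: at [62, 80, 154, 174, 220] ⇒ [67, 85, 159, 179, 225]

Pooled cuts: [40, 52, 57, 67, 71, 74, 85, 90, 104, 110, 128, 133, 139, 159, 167, 179, 182, 192, 201, 216, 225]

Fragment lengths:
  40→52: 12 bp
  52→57: 5 bp
  57→67: 10 bp
  67→71: 4 bp
  71→74: 3 bp
  74→85: 11 bp
  85→90: 5 bp
  90→104: 14 bp
  104→110: 6 bp
  110→128: 18 bp
  128→133: 5 bp
  133→139: 6 bp
  139→159: 20 bp
  159→167: 8 bp
  167→179: 12 bp
  179→182: 3 bp
  182→192: 10 bp
  192→201: 9 bp
  201→216: 15 bp
  216→225: 9 bp
  225→40 (wrap): 231-225+40 = 46 bp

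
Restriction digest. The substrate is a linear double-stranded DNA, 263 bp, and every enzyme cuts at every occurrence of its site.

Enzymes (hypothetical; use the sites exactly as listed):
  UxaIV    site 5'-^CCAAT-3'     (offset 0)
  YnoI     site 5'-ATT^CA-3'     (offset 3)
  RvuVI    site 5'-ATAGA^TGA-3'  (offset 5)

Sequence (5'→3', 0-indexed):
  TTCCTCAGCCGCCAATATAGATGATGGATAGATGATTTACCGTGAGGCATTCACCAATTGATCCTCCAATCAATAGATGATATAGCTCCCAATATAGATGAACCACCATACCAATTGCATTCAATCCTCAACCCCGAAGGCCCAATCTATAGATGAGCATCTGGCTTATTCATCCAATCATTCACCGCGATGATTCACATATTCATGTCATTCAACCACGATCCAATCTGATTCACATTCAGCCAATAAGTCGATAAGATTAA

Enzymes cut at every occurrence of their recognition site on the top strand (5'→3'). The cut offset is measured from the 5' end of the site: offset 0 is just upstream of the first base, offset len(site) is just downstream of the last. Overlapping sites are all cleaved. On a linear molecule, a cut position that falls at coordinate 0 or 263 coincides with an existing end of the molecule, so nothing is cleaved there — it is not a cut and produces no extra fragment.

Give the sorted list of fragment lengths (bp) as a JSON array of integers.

[2,3,3,6,8,9,9,10,10,10,11,11,11,11,11,12,12,12,12,13,17,19,20,21]

Scan for sites:
  UxaIV CCAAT/0: at [11, 53, 65, 88, 110, 141, 173, 222, 242] ⇒ [11, 53, 65, 88, 110, 141, 173, 222, 242]
  YnoI ATTCA/3: at [48, 118, 167, 179, 192, 200, 209, 230, 236] ⇒ [51, 121, 170, 182, 195, 203, 212, 233, 239]
  RvuVI ATAGATGA/5: at [16, 27, 72, 93, 148] ⇒ [21, 32, 77, 98, 153]

Pooled cuts: [11, 21, 32, 51, 53, 65, 77, 88, 98, 110, 121, 141, 153, 170, 173, 182, 195, 203, 212, 222, 233, 239, 242]

Fragments:
  [0,11): 11 bp
  [11,21): 10 bp
  [21,32): 11 bp
  [32,51): 19 bp
  [51,53): 2 bp
  [53,65): 12 bp
  [65,77): 12 bp
  [77,88): 11 bp
  [88,98): 10 bp
  [98,110): 12 bp
  [110,121): 11 bp
  [121,141): 20 bp
  [141,153): 12 bp
  [153,170): 17 bp
  [170,173): 3 bp
  [173,182): 9 bp
  [182,195): 13 bp
  [195,203): 8 bp
  [203,212): 9 bp
  [212,222): 10 bp
  [222,233): 11 bp
  [233,239): 6 bp
  [239,242): 3 bp
  [242,263): 21 bp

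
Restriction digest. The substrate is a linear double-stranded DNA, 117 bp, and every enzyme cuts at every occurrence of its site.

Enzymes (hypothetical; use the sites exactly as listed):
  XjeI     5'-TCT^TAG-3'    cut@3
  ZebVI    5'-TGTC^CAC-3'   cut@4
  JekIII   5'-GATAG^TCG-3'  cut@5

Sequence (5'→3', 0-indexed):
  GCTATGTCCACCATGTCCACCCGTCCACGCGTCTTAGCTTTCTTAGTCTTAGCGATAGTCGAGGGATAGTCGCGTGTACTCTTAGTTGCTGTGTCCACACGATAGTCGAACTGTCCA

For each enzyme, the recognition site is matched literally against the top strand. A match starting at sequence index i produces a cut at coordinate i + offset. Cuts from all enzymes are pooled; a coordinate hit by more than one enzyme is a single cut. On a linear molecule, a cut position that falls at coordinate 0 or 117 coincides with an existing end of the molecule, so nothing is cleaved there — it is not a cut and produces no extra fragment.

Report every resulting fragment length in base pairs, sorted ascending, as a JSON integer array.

Per-enzyme occurrences:
  XjeI TCTTAG/3: at [31, 40, 46, 79] ⇒ [34, 43, 49, 82]
  ZebVI TGTCCAC/4: at [4, 13, 91] ⇒ [8, 17, 95]
  JekIII GATAGTCG/5: at [53, 64, 100] ⇒ [58, 69, 105]

Pooled cuts: [8, 17, 34, 43, 49, 58, 69, 82, 95, 105]

Fragment lengths:
  [0,8): 8 bp
  [8,17): 9 bp
  [17,34): 17 bp
  [34,43): 9 bp
  [43,49): 6 bp
  [49,58): 9 bp
  [58,69): 11 bp
  [69,82): 13 bp
  [82,95): 13 bp
  [95,105): 10 bp
  [105,117): 12 bp

[6,8,9,9,9,10,11,12,13,13,17]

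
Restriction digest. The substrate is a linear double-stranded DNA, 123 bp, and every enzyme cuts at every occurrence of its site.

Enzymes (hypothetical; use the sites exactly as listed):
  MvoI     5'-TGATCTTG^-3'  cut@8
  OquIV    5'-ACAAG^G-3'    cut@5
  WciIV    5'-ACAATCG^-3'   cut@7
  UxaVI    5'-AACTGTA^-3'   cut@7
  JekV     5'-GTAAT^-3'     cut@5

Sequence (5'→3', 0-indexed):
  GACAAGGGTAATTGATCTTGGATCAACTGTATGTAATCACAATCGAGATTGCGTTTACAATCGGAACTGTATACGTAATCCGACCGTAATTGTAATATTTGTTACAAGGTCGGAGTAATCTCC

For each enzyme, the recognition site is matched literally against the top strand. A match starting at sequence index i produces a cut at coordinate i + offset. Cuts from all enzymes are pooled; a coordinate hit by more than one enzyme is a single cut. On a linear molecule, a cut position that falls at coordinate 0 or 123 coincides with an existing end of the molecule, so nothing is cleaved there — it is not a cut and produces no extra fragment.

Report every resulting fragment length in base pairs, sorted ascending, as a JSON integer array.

Site scan:
  MvoI TGATCTTG/8: at [12] ⇒ [20]
  OquIV ACAAGG/5: at [1, 103] ⇒ [6, 108]
  WciIV ACAATCG/7: at [38, 56] ⇒ [45, 63]
  UxaVI AACTGTA/7: at [24, 64] ⇒ [31, 71]
  JekV GTAAT/5: at [7, 32, 74, 85, 91, 114] ⇒ [12, 37, 79, 90, 96, 119]

Pooled cuts: [6, 12, 20, 31, 37, 45, 63, 71, 79, 90, 96, 108, 119]

Fragment lengths:
  [0,6): 6 bp
  [6,12): 6 bp
  [12,20): 8 bp
  [20,31): 11 bp
  [31,37): 6 bp
  [37,45): 8 bp
  [45,63): 18 bp
  [63,71): 8 bp
  [71,79): 8 bp
  [79,90): 11 bp
  [90,96): 6 bp
  [96,108): 12 bp
  [108,119): 11 bp
  [119,123): 4 bp

[4,6,6,6,6,8,8,8,8,11,11,11,12,18]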